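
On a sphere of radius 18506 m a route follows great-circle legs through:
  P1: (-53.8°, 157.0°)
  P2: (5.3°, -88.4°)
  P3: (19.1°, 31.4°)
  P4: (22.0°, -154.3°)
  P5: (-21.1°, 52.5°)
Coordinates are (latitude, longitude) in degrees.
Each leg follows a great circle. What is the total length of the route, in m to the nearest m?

167365 m

Leg P1→P2: central angle 1.8958 rad, distance 35084.3 m.
Leg P2→P3: central angle 2.0235 rad, distance 37446.6 m.
Leg P3→P4: central angle 2.4177 rad, distance 44741.9 m.
Leg P4→P5: central angle 2.7068 rad, distance 50092.2 m.
Total: 35084.3 + 37446.6 + 44741.9 + 50092.2 ≈ 167365 m.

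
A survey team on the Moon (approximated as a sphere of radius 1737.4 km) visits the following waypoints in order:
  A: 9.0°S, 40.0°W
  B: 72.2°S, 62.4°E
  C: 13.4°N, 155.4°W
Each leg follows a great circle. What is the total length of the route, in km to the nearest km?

6134 km

Leg A→B: central angle 1.4866 rad, distance 2582.8 km.
Leg B→C: central angle 2.0439 rad, distance 3551.0 km.
Total: 2582.8 + 3551.0 ≈ 6134 km.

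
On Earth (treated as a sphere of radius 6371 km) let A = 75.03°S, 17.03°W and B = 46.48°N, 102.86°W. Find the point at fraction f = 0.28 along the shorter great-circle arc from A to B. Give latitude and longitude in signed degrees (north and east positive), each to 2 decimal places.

Central angle δ = 2.3290 rad. Interpolating on the sphere with fraction f = 0.28:
P = [sin((1−f)δ)·A + sin(fδ)·B] / sin δ = 1.3695·A + 0.8358·B in Cartesian coordinates,
giving P = (0.2101, -0.6647, -0.7169), i.e. latitude -45.80°, longitude -72.46°.

-45.80°, -72.46°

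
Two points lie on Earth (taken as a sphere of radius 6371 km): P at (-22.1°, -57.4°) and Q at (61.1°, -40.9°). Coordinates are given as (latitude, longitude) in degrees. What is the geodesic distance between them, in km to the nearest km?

Let φ₁ = -0.3857 rad, φ₂ = 1.0664 rad, and Δλ = 0.2880 rad.
cos c = sin φ₁ sin φ₂ + cos φ₁ cos φ₂ cos Δλ = (-0.3762)(0.8755) + (0.9265)(0.4833)(0.9588) = 0.09996,
so c = arccos(0.09996) = 1.47066 rad.
Distance = R·c = 6371 × 1.4707 ≈ 9370 km.

9370 km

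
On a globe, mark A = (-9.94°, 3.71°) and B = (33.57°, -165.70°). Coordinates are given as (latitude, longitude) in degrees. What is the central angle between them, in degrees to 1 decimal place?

Let φ₁ = -0.1735 rad, φ₂ = 0.5859 rad, and Δλ = -2.9568 rad.
Haversine: a = sin²(Δφ/2) + cos φ₁ cos φ₂ sin²(Δλ/2) = 0.1374 + (0.9850)(0.8332)(0.9915) = 0.95109.
Central angle c = 2·arcsin(√a) = 2.69558 rad.
So the angular separation is 154.4°.

154.4°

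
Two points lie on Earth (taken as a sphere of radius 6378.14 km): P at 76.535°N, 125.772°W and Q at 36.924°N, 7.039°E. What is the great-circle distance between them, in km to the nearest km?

Let φ₁ = 1.3358 rad, φ₂ = 0.6444 rad, and Δλ = 2.3180 rad.
Haversine: a = sin²(Δφ/2) + cos φ₁ cos φ₂ sin²(Δλ/2) = 0.1148 + (0.2329)(0.7994)(0.8398) = 0.27113.
Central angle c = 2·arcsin(√a) = 1.09535 rad.
Distance = R·c = 6378.14 × 1.0953 ≈ 6986 km.

6986 km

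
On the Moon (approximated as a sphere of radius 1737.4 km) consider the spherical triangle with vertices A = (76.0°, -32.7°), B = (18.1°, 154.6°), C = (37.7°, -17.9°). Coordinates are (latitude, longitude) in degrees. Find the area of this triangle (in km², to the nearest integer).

595688 km²

Side lengths (central angles): a = 2.1599, b = 0.6786, c = 1.4974 rad; semiperimeter s = 2.1680.
By l'Huilier's theorem, tan(E/4) = √[tan(s/2) tan((s−a)/2) tan((s−b)/2) tan((s−c)/2)], giving spherical excess E = 0.1973 rad.
Area = E·R² = 0.1973 × (1737.4)² ≈ 595688 km².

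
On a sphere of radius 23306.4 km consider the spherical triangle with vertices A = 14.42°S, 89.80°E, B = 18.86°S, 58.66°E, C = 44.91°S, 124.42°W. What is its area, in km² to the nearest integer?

Side lengths (central angles): a = 2.0275, b = 1.9729, c = 0.5258 rad; semiperimeter s = 2.2631.
By l'Huilier's theorem, tan(E/4) = √[tan(s/2) tan((s−a)/2) tan((s−b)/2) tan((s−c)/2)], giving spherical excess E = 0.8225 rad.
Area = E·R² = 0.8225 × (23306.4)² ≈ 446776014 km².

446776014 km²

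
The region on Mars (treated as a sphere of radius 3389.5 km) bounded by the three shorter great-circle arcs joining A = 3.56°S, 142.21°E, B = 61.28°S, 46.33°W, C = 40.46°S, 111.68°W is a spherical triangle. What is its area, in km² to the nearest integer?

11429045 km²

Side lengths (central angles): a = 0.7647, b = 1.7421, c = 2.0041 rad; semiperimeter s = 2.2554.
By l'Huilier's theorem, tan(E/4) = √[tan(s/2) tan((s−a)/2) tan((s−b)/2) tan((s−c)/2)], giving spherical excess E = 0.9948 rad.
Area = E·R² = 0.9948 × (3389.5)² ≈ 11429045 km².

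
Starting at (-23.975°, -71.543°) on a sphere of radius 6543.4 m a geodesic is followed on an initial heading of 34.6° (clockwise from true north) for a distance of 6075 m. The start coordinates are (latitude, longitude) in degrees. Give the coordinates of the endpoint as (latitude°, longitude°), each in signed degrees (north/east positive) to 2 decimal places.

21.02°, -42.39°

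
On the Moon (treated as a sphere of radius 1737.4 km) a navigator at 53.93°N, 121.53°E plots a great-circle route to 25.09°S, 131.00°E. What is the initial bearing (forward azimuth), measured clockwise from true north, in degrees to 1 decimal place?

With φ₁ = 0.9413, φ₂ = -0.4379, Δλ = 0.1653 rad, the forward-azimuth formula gives
θ = atan2( sin Δλ cos φ₂ , cos φ₁ sin φ₂ − sin φ₁ cos φ₂ cos Δλ ) = atan2(0.1490, -0.9717) = 171.28°.
So the initial bearing is 171.3°.

171.3°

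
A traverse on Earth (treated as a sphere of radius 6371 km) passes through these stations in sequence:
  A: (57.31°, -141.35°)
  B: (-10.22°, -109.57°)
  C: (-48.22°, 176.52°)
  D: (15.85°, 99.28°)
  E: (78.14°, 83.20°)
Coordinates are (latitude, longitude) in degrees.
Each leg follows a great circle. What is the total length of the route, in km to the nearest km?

Leg A→B: central angle 1.2635 rad, distance 8049.6 km.
Leg B→C: central angle 1.2514 rad, distance 7972.4 km.
Leg C→D: central angle 1.6329 rad, distance 10403.5 km.
Leg D→E: central angle 1.0959 rad, distance 6981.9 km.
Total: 8049.6 + 7972.4 + 10403.5 + 6981.9 ≈ 33407 km.

33407 km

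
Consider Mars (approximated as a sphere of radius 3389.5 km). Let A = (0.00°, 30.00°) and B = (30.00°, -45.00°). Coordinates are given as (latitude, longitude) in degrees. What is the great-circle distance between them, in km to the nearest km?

4558 km

Let φ₁ = 0.0000 rad, φ₂ = 0.5236 rad, and Δλ = -1.3090 rad.
cos c = sin φ₁ sin φ₂ + cos φ₁ cos φ₂ cos Δλ = (0.0000)(0.5000) + (1.0000)(0.8660)(0.2588) = 0.22414,
so c = arccos(0.22414) = 1.34473 rad.
Distance = R·c = 3389.5 × 1.3447 ≈ 4558 km.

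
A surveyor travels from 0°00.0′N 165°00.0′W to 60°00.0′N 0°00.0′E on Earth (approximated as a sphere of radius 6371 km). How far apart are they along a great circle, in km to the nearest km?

In radians: φ₁ = 0.0000, φ₂ = 1.0472, Δλ = 165.000° = 2.8798 rad.
cos c = sin φ₁ sin φ₂ + cos φ₁ cos φ₂ cos Δλ = (0.0000)(0.8660) + (1.0000)(0.5000)(-0.9659) = -0.48296,
so c = arccos(-0.48296) = 2.07483 rad.
Distance = R·c = 6371 × 2.0748 ≈ 13219 km.

13219 km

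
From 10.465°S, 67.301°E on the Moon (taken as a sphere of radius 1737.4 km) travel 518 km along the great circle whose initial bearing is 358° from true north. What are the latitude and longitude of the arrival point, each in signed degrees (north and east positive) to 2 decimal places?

Angular distance δ = d/R = 518/1737.4 = 0.29815 rad; initial bearing θ = 6.2483 rad.
sin φ₂ = sin φ₁ cos δ + cos φ₁ sin δ cos θ = (-0.1816)(0.9559) + (0.9834)(0.2937)(0.9994) = 0.1151, so φ₂ = 6.61°.
Δλ = atan2(sin θ sin δ cos φ₁, cos δ − sin φ₁ sin φ₂) = atan2(-0.0101, 0.9768) = -0.591°.
λ₂ = 67.301° − 0.591° = 66.71°.

6.61°, 66.71°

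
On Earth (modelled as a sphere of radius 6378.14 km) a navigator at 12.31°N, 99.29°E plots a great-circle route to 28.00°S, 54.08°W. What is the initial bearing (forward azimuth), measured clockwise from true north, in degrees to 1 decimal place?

With φ₁ = 0.2149, φ₂ = -0.4887, Δλ = -2.6768 rad, the forward-azimuth formula gives
θ = atan2( sin Δλ cos φ₂ , cos φ₁ sin φ₂ − sin φ₁ cos φ₂ cos Δλ ) = atan2(-0.3958, -0.2904) = -126.27°.
Adding 360° brings this into [0°, 360°): 233.7°.

233.7°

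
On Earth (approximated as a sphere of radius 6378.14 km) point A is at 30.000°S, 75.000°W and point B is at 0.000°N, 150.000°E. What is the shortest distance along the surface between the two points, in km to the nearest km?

14222 km

Let φ₁ = -0.5236 rad, φ₂ = 0.0000 rad, and Δλ = -2.3562 rad.
Haversine: a = sin²(Δφ/2) + cos φ₁ cos φ₂ sin²(Δλ/2) = 0.0670 + (0.8660)(1.0000)(0.8536) = 0.80619.
Central angle c = 2·arcsin(√a) = 2.22985 rad.
Distance = R·c = 6378.14 × 2.2299 ≈ 14222 km.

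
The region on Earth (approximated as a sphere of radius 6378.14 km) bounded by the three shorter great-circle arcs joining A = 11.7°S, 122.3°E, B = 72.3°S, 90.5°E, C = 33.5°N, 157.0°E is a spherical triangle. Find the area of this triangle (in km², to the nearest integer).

15710048 km²

Side lengths (central angles): a = 2.0094, b = 0.9771, c = 1.1083 rad; semiperimeter s = 2.0474.
By l'Huilier's theorem, tan(E/4) = √[tan(s/2) tan((s−a)/2) tan((s−b)/2) tan((s−c)/2)], giving spherical excess E = 0.3862 rad.
Area = E·R² = 0.3862 × (6378.14)² ≈ 15710048 km².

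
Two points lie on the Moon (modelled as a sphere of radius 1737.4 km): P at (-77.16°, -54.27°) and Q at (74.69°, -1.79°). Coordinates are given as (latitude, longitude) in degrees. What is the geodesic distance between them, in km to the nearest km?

With latitudes φ₁ = -77.160°, φ₂ = 74.690° and longitude difference Δλ = 52.480°:
Haversine: a = sin²(Δφ/2) + cos φ₁ cos φ₂ sin²(Δλ/2) = 0.9409 + (0.2222)(0.2640)(0.1955) = 0.95233.
Central angle c = 2·arcsin(√a) = 2.70137 rad.
Distance = R·c = 1737.4 × 2.7014 ≈ 4693 km.

4693 km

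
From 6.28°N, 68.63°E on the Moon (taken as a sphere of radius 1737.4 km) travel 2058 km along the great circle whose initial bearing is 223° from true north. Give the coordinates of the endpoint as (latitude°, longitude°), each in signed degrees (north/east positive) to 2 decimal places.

-39.21°, 14.01°

Angular distance δ = d/R = 2058/1737.4 = 1.18453 rad; initial bearing θ = 3.8921 rad.
sin φ₂ = sin φ₁ cos δ + cos φ₁ sin δ cos θ = (0.1094)(0.3767) + (0.9940)(0.9263)(-0.7314) = -0.6322, so φ₂ = -39.21°.
Δλ = atan2(sin θ sin δ cos φ₁, cos δ − sin φ₁ sin φ₂) = atan2(-0.6280, 0.4459) = -54.623°.
λ₂ = 68.630° − 54.623° = 14.01°.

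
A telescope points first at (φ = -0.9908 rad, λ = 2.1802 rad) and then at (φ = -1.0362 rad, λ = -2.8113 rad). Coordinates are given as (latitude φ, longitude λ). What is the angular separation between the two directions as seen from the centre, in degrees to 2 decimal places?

37.19°

With latitudes φ₁ = -56.769°, φ₂ = -59.370° and longitude difference Δλ = 74.008°:
Haversine: a = sin²(Δφ/2) + cos φ₁ cos φ₂ sin²(Δλ/2) = 0.0005 + (0.5480)(0.5095)(0.3622) = 0.10166.
Central angle c = 2·arcsin(√a) = 0.64901 rad.
So the angular separation is 37.19°.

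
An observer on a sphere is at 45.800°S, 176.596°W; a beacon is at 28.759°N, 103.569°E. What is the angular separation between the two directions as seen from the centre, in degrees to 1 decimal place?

In radians: φ₁ = -0.7994, φ₂ = 0.5019, Δλ = -79.835° = -1.3934 rad.
Haversine: a = sin²(Δφ/2) + cos φ₁ cos φ₂ sin²(Δλ/2) = 0.3669 + (0.6972)(0.8767)(0.4118) = 0.61853.
Central angle c = 2·arcsin(√a) = 1.81014 rad.
So the angular separation is 103.7°.

103.7°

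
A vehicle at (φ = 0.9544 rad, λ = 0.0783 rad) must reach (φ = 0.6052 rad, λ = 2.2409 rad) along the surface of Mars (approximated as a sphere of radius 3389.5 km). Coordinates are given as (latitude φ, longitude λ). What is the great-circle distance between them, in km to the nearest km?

4645 km

With latitudes φ₁ = 54.683°, φ₂ = 34.675° and longitude difference Δλ = 123.908°:
cos c = sin φ₁ sin φ₂ + cos φ₁ cos φ₂ cos Δλ = (0.8160)(0.5689) + (0.5781)(0.8224)(-0.5579) = 0.19901,
so c = arccos(0.19901) = 1.37045 rad.
Distance = R·c = 3389.5 × 1.3705 ≈ 4645 km.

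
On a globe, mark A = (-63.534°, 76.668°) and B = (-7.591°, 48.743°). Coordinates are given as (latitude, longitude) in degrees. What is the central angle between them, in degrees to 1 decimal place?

Let φ₁ = -1.1089 rad, φ₂ = -0.1325 rad, and Δλ = -0.4874 rad.
cos c = sin φ₁ sin φ₂ + cos φ₁ cos φ₂ cos Δλ = (-0.8952)(-0.1321) + (0.4457)(0.9912)(0.8836) = 0.50858,
so c = arccos(0.50858) = 1.03726 rad.
So the angular separation is 59.4°.

59.4°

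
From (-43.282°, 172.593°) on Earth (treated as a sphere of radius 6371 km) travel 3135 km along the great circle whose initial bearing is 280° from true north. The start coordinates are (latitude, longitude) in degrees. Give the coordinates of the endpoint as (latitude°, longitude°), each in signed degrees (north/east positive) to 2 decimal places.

Angular distance δ = d/R = 3135/6371 = 0.49207 rad; initial bearing θ = 4.8869 rad.
sin φ₂ = sin φ₁ cos δ + cos φ₁ sin δ cos θ = (-0.6856)(0.8814) + (0.7280)(0.4725)(0.1736) = -0.5445, so φ₂ = -32.99°.
Δλ = atan2(sin θ sin δ cos φ₁, cos δ − sin φ₁ sin φ₂) = atan2(-0.3387, 0.5080) = -33.692°.
λ₂ = 172.593° − 33.692° = 138.90°.

-32.99°, 138.90°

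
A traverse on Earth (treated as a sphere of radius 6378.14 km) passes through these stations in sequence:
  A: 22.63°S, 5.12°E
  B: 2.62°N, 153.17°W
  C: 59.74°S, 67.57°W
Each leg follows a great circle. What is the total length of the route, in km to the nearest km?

26828 km

Leg A→B: central angle 2.6346 rad, distance 16804.1 km.
Leg B→C: central angle 1.5717 rad, distance 10024.3 km.
Total: 16804.1 + 10024.3 ≈ 26828 km.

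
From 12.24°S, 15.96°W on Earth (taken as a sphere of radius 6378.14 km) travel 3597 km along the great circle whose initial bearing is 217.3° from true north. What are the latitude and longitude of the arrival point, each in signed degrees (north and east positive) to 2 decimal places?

Angular distance δ = d/R = 3597/6378.14 = 0.56396 rad; initial bearing θ = 3.7926 rad.
sin φ₂ = sin φ₁ cos δ + cos φ₁ sin δ cos θ = (-0.2120)(0.8451) + (0.9773)(0.5345)(-0.7955) = -0.5947, so φ₂ = -36.49°.
Δλ = atan2(sin θ sin δ cos φ₁, cos δ − sin φ₁ sin φ₂) = atan2(-0.3166, 0.7191) = -23.761°.
λ₂ = -15.960° − 23.761° = -39.72°.

-36.49°, -39.72°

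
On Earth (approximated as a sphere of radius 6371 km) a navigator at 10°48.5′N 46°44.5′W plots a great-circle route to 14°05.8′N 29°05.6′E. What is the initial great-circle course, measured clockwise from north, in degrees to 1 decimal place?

With φ₁ = 0.1886, φ₂ = 0.2460, Δλ = 1.3236 rad, the forward-azimuth formula gives
θ = atan2( sin Δλ cos φ₂ , cos φ₁ sin φ₂ − sin φ₁ cos φ₂ cos Δλ ) = atan2(0.9404, 0.1947) = 78.30°.
So the initial bearing is 78.3°.

78.3°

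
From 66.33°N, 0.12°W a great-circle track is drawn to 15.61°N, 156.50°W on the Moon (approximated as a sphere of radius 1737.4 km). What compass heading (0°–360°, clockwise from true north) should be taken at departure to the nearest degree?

With φ₁ = 1.1577, φ₂ = 0.2724, Δλ = -2.7293 rad, the forward-azimuth formula gives
θ = atan2( sin Δλ cos φ₂ , cos φ₁ sin φ₂ − sin φ₁ cos φ₂ cos Δλ ) = atan2(-0.3859, 0.9162) = -22.84°.
Adding 360° brings this into [0°, 360°): 337°.

337°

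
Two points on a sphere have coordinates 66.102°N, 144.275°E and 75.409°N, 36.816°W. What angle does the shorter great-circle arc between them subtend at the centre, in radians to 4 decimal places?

0.6717 rad

With latitudes φ₁ = 66.102°, φ₂ = 75.409° and longitude difference Δλ = 178.909°:
cos c = sin φ₁ sin φ₂ + cos φ₁ cos φ₂ cos Δλ = (0.9143)(0.9677) + (0.4051)(0.2519)(-0.9998) = 0.78275,
so c = arccos(0.78275) = 0.67173 rad.
So the angular separation is 0.6717 rad.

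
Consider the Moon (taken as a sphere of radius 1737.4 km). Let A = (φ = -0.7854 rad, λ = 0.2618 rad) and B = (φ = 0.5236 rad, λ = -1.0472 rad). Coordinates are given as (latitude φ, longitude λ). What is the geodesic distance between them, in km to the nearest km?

3070 km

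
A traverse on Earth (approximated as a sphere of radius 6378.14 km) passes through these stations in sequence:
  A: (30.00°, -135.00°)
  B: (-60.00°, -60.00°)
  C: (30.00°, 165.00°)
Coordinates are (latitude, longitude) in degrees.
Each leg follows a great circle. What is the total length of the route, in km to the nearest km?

27427 km

Leg A→B: central angle 1.8975 rad, distance 12102.6 km.
Leg B→C: central angle 2.4027 rad, distance 15324.6 km.
Total: 12102.6 + 15324.6 ≈ 27427 km.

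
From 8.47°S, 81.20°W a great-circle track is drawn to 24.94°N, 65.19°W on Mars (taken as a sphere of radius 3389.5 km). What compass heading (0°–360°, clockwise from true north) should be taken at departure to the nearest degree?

Δλ = 16.010° = 0.2794 rad.
y = sin Δλ · cos φ₂ = (0.2758)(0.9067) = 0.2501
x = cos φ₁ sin φ₂ − sin φ₁ cos φ₂ cos Δλ = (0.9891)(0.4217) − (-0.1473)(0.9067)(0.9612) = 0.5454
θ = atan2(y, x) = 24.63°, so the bearing is 25°.

25°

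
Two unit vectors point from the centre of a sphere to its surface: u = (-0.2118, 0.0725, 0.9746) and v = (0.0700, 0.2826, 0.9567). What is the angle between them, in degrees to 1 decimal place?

20.3°

u·v = 0.9381; |u| = 1.0000, |v| = 1.0000.
cos θ = (u·v)/(|u||v|) = 0.9381, so θ = 20.3°.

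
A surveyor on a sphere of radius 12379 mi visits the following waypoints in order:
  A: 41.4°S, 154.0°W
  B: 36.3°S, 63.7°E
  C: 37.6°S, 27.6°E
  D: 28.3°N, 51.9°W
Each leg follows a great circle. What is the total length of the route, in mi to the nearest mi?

48183 mi

Leg A→B: central angle 1.6577 rad, distance 20521.0 mi.
Leg B→C: central angle 0.5009 rad, distance 6201.0 mi.
Leg C→D: central angle 1.7337 rad, distance 21460.9 mi.
Total: 20521.0 + 6201.0 + 21460.9 ≈ 48183 mi.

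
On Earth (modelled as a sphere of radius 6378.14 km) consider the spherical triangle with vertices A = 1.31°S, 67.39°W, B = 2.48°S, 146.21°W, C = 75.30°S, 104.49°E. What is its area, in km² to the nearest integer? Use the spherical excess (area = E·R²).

Side lengths (central angles): a = 1.6127, b = 1.8019, c = 1.3749 rad; semiperimeter s = 2.3948.
By l'Huilier's theorem, tan(E/4) = √[tan(s/2) tan((s−a)/2) tan((s−b)/2) tan((s−c)/2)], giving spherical excess E = 1.6039 rad.
Area = E·R² = 1.6039 × (6378.14)² ≈ 65248790 km².

65248790 km²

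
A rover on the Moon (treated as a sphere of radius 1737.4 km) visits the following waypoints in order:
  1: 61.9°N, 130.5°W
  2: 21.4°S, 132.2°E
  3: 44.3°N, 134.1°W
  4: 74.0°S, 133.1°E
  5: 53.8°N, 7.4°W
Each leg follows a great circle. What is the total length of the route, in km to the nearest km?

Leg 1→2: central angle 1.9580 rad, distance 3401.8 km.
Leg 2→3: central angle 1.8732 rad, distance 3254.5 km.
Leg 3→4: central angle 2.3199 rad, distance 4030.6 km.
Leg 4→5: central angle 2.6936 rad, distance 4679.8 km.
Total: 3401.8 + 3254.5 + 4030.6 + 4679.8 ≈ 15367 km.

15367 km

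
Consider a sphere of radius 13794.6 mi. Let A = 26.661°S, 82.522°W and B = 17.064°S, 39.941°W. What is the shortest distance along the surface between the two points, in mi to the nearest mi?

In radians: φ₁ = -0.4653, φ₂ = -0.2978, Δλ = 42.581° = 0.7432 rad.
Haversine: a = sin²(Δφ/2) + cos φ₁ cos φ₂ sin²(Δλ/2) = 0.0070 + (0.8937)(0.9560)(0.1318) = 0.11963.
Central angle c = 2·arcsin(√a) = 0.70635 rad.
Distance = R·c = 13794.6 × 0.7064 ≈ 9744 mi.

9744 mi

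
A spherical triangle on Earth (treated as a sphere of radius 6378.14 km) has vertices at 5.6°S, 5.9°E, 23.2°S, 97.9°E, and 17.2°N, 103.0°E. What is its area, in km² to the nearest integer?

30397323 km²

Side lengths (central angles): a = 0.7105, b = 1.7177, c = 1.5643 rad; semiperimeter s = 1.9962.
By l'Huilier's theorem, tan(E/4) = √[tan(s/2) tan((s−a)/2) tan((s−b)/2) tan((s−c)/2)], giving spherical excess E = 0.7472 rad.
Area = E·R² = 0.7472 × (6378.14)² ≈ 30397323 km².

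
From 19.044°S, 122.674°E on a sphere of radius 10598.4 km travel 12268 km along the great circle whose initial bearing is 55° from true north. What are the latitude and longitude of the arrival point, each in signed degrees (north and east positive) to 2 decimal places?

21.44°, 176.38°

Angular distance δ = d/R = 12268/10598.4 = 1.15753 rad; initial bearing θ = 0.9599 rad.
sin φ₂ = sin φ₁ cos δ + cos φ₁ sin δ cos θ = (-0.3263)(0.4016) + (0.9453)(0.9158)(0.5736) = 0.3655, so φ₂ = 21.44°.
Δλ = atan2(sin θ sin δ cos φ₁, cos δ − sin φ₁ sin φ₂) = atan2(0.7091, 0.5209) = 53.703°.
λ₂ = 122.674° + 53.703° = 176.38°.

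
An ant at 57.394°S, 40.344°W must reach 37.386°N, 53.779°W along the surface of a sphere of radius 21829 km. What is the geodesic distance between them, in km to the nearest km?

With latitudes φ₁ = -57.394°, φ₂ = 37.386° and longitude difference Δλ = -13.435°:
cos c = sin φ₁ sin φ₂ + cos φ₁ cos φ₂ cos Δλ = (-0.8424)(0.6072) + (0.5389)(0.7946)(0.9726) = -0.09505,
so c = arccos(-0.09505) = 1.66599 rad.
Distance = R·c = 21829 × 1.6660 ≈ 36367 km.

36367 km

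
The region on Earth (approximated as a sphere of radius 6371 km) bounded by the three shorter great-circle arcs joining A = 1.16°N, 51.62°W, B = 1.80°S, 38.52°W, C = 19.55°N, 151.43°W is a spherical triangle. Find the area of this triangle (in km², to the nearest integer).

1636402 km²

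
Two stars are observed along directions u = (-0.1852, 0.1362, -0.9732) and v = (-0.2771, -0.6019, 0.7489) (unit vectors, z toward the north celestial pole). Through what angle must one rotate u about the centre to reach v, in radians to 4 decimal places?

u·v = -0.7595; |u| = 1.0000, |v| = 1.0000.
cos θ = (u·v)/(|u||v|) = -0.7595, so θ = 2.4334 rad.

2.4334 rad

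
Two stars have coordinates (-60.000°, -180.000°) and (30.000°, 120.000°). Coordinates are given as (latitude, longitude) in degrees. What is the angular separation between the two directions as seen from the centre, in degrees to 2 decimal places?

102.50°

With latitudes φ₁ = -60.000°, φ₂ = 30.000° and longitude difference Δλ = -60.000°:
cos c = sin φ₁ sin φ₂ + cos φ₁ cos φ₂ cos Δλ = (-0.8660)(0.5000) + (0.5000)(0.8660)(0.5000) = -0.21651,
so c = arccos(-0.21651) = 1.78903 rad.
So the angular separation is 102.50°.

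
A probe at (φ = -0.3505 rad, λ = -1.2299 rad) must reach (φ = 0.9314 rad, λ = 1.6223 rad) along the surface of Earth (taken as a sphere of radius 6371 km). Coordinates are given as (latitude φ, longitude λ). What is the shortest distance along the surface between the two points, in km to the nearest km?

16052 km

Let φ₁ = -0.3505 rad, φ₂ = 0.9314 rad, and Δλ = 2.8522 rad.
cos c = sin φ₁ sin φ₂ + cos φ₁ cos φ₂ cos Δλ = (-0.3434)(0.8025) + (0.9392)(0.5967)(-0.9584) = -0.81266,
so c = arccos(-0.81266) = 2.51951 rad.
Distance = R·c = 6371 × 2.5195 ≈ 16052 km.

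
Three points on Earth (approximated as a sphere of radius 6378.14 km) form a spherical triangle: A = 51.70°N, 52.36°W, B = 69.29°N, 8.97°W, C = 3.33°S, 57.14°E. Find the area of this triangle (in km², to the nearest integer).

14015819 km²

Side lengths (central angles): a = 1.4820, b = 1.8257, c = 0.4661 rad; semiperimeter s = 1.8869.
By l'Huilier's theorem, tan(E/4) = √[tan(s/2) tan((s−a)/2) tan((s−b)/2) tan((s−c)/2)], giving spherical excess E = 0.3445 rad.
Area = E·R² = 0.3445 × (6378.14)² ≈ 14015819 km².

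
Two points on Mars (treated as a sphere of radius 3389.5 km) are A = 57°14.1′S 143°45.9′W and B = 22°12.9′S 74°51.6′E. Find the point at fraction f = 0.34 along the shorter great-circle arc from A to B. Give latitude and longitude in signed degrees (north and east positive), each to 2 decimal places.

-71.23°, 143.46°

Central angle δ = 1.6444 rad. Interpolating on the sphere with fraction f = 0.34:
P = [sin((1−f)δ)·A + sin(fδ)·B] / sin δ = 0.8868·A + 0.5318·B in Cartesian coordinates,
giving P = (-0.2585, 0.1916, -0.9468), i.e. latitude -71.23°, longitude 143.46°.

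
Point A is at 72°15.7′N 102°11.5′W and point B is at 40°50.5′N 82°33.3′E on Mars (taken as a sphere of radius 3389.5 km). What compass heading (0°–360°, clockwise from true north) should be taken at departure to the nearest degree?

356°

With φ₁ = 1.2612, φ₂ = 0.7128, Δλ = -3.0587 rad, the forward-azimuth formula gives
θ = atan2( sin Δλ cos φ₂ , cos φ₁ sin φ₂ − sin φ₁ cos φ₂ cos Δλ ) = atan2(-0.0626, 0.9173) = -3.90°.
Adding 360° brings this into [0°, 360°): 356°.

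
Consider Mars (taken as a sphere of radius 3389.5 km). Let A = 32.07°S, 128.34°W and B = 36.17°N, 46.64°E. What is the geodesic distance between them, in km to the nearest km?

10303 km

Let φ₁ = -0.5597 rad, φ₂ = 0.6313 rad, and Δλ = 3.0540 rad.
Haversine: a = sin²(Δφ/2) + cos φ₁ cos φ₂ sin²(Δλ/2) = 0.3146 + (0.8474)(0.8073)(0.9981) = 0.99741.
Central angle c = 2·arcsin(√a) = 3.03973 rad.
Distance = R·c = 3389.5 × 3.0397 ≈ 10303 km.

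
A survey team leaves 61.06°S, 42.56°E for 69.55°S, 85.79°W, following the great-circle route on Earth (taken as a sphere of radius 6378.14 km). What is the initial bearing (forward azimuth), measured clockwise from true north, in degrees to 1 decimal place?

With φ₁ = -1.0657, φ₂ = -1.2139, Δλ = -2.2401 rad, the forward-azimuth formula gives
θ = atan2( sin Δλ cos φ₂ , cos φ₁ sin φ₂ − sin φ₁ cos φ₂ cos Δλ ) = atan2(-0.2740, -0.6431) = -156.92°.
Adding 360° brings this into [0°, 360°): 203.1°.

203.1°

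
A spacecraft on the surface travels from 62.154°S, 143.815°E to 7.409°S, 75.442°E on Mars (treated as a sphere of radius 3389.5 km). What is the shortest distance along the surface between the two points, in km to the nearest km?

4346 km

Let φ₁ = -1.0848 rad, φ₂ = -0.1293 rad, and Δλ = -1.1933 rad.
cos c = sin φ₁ sin φ₂ + cos φ₁ cos φ₂ cos Δλ = (-0.8842)(-0.1290) + (0.4671)(0.9917)(0.3686) = 0.28474,
so c = arccos(0.28474) = 1.28206 rad.
Distance = R·c = 3389.5 × 1.2821 ≈ 4346 km.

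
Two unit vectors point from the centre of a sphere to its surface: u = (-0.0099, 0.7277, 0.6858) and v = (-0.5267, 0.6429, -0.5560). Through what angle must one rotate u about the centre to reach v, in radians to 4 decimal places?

1.4789 rad

u·v = 0.0917; |u| = 1.0000, |v| = 0.9999.
cos θ = (u·v)/(|u||v|) = 0.0918, so θ = 1.4789 rad.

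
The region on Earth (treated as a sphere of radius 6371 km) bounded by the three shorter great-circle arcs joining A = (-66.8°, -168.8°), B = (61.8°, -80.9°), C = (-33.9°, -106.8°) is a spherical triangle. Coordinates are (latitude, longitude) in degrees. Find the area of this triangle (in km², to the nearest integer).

21948692 km²

Side lengths (central angles): a = 1.7100, b = 0.8418, c = 2.5035 rad; semiperimeter s = 2.5276.
By l'Huilier's theorem, tan(E/4) = √[tan(s/2) tan((s−a)/2) tan((s−b)/2) tan((s−c)/2)], giving spherical excess E = 0.5407 rad.
Area = E·R² = 0.5407 × (6371)² ≈ 21948692 km².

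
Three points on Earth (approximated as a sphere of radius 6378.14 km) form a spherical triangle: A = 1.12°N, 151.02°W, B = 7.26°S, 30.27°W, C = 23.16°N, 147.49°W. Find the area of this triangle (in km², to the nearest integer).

26969319 km²

Side lengths (central angles): a = 2.0566, b = 0.3893, c = 2.1055 rad; semiperimeter s = 2.2757.
By l'Huilier's theorem, tan(E/4) = √[tan(s/2) tan((s−a)/2) tan((s−b)/2) tan((s−c)/2)], giving spherical excess E = 0.6630 rad.
Area = E·R² = 0.6630 × (6378.14)² ≈ 26969319 km².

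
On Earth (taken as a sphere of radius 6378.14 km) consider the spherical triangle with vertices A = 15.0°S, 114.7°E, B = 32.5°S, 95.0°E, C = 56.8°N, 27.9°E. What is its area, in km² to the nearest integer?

Side lengths (central angles): a = 1.8441, b = 1.7590, c = 0.4370 rad; semiperimeter s = 2.0200.
By l'Huilier's theorem, tan(E/4) = √[tan(s/2) tan((s−a)/2) tan((s−b)/2) tan((s−c)/2)], giving spherical excess E = 0.5430 rad.
Area = E·R² = 0.5430 × (6378.14)² ≈ 22091205 km².

22091205 km²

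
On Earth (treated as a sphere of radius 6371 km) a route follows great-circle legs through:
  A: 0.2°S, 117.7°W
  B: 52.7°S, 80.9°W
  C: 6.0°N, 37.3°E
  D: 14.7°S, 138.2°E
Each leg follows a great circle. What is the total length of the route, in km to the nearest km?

Leg A→B: central angle 1.0610 rad, distance 6759.6 km.
Leg B→C: central angle 1.9476 rad, distance 12408.1 km.
Leg C→D: central angle 1.7808 rad, distance 11345.3 km.
Total: 6759.6 + 12408.1 + 11345.3 ≈ 30513 km.

30513 km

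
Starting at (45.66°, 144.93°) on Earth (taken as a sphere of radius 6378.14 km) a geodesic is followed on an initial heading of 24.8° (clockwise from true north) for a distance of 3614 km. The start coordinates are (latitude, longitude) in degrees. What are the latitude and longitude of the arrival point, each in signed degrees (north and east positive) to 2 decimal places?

70.73°, -172.04°

Angular distance δ = d/R = 3614/6378.14 = 0.56662 rad; initial bearing θ = 0.4328 rad.
sin φ₂ = sin φ₁ cos δ + cos φ₁ sin δ cos θ = (0.7152)(0.8437) + (0.6989)(0.5368)(0.9078) = 0.9440, so φ₂ = 70.73°.
Δλ = atan2(sin θ sin δ cos φ₁, cos δ − sin φ₁ sin φ₂) = atan2(0.1574, 0.1686) = 43.032°.
λ₂ = 144.930° + 43.032° = 187.96° → -172.04° after wrapping to (−180°, 180°].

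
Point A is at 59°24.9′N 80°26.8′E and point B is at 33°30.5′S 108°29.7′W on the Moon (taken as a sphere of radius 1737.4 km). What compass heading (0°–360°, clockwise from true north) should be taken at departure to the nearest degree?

With φ₁ = 1.0370, φ₂ = -0.5848, Δλ = 2.9855 rad, the forward-azimuth formula gives
θ = atan2( sin Δλ cos φ₂ , cos φ₁ sin φ₂ − sin φ₁ cos φ₂ cos Δλ ) = atan2(0.1296, 0.4282) = 16.84°.
So the initial bearing is 17°.

17°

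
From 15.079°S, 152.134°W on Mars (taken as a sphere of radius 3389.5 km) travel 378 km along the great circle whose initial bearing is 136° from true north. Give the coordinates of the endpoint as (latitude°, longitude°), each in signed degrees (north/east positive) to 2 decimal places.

Angular distance δ = d/R = 378/3389.5 = 0.11152 rad; initial bearing θ = 2.3736 rad.
sin φ₂ = sin φ₁ cos δ + cos φ₁ sin δ cos θ = (-0.2602)(0.9938) + (0.9656)(0.1113)(-0.7193) = -0.3358, so φ₂ = -19.62°.
Δλ = atan2(sin θ sin δ cos φ₁, cos δ − sin φ₁ sin φ₂) = atan2(0.0746, 0.9064) = 4.708°.
λ₂ = -152.134° + 4.708° = -147.43°.

-19.62°, -147.43°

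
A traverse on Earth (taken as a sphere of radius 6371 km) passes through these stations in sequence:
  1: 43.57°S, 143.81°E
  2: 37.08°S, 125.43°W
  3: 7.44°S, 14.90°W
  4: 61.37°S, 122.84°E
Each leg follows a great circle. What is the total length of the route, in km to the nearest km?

30155 km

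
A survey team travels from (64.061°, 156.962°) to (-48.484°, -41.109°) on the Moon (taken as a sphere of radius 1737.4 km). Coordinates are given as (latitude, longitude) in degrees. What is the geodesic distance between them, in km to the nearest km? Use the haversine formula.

With latitudes φ₁ = 64.061°, φ₂ = -48.484° and longitude difference Δλ = 161.929°:
Haversine: a = sin²(Δφ/2) + cos φ₁ cos φ₂ sin²(Δλ/2) = 0.6917 + (0.4374)(0.6628)(0.9753) = 0.97448.
Central angle c = 2·arcsin(√a) = 2.82075 rad.
Distance = R·c = 1737.4 × 2.8207 ≈ 4901 km.

4901 km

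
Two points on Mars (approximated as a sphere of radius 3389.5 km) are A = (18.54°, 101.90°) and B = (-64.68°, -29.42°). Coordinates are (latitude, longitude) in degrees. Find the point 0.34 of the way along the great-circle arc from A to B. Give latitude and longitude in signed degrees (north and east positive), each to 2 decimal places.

Central angle δ = 2.1593 rad. Interpolating on the sphere with fraction f = 0.34:
P = [sin((1−f)δ)·A + sin(fδ)·B] / sin δ = 1.1895·A + 0.8055·B in Cartesian coordinates,
giving P = (0.0675, 0.9344, -0.3499), i.e. latitude -20.48°, longitude 85.87°.

-20.48°, 85.87°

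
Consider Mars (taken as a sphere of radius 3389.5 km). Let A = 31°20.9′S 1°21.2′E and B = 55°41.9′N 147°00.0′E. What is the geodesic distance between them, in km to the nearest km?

8625 km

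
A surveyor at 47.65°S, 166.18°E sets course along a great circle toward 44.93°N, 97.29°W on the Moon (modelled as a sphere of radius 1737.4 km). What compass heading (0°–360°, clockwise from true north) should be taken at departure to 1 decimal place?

59.4°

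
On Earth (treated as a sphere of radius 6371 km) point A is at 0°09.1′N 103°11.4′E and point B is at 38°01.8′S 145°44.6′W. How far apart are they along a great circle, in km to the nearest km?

11847 km

With latitudes φ₁ = 0.152°, φ₂ = -38.030° and longitude difference Δλ = 111.067°:
Haversine: a = sin²(Δφ/2) + cos φ₁ cos φ₂ sin²(Δλ/2) = 0.1070 + (1.0000)(0.7877)(0.6797) = 0.64238.
Central angle c = 2·arcsin(√a) = 1.85956 rad.
Distance = R·c = 6371 × 1.8596 ≈ 11847 km.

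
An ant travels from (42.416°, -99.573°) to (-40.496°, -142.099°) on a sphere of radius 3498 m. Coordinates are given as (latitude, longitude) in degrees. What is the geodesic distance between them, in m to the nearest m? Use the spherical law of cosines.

5580 m

In radians: φ₁ = 0.7403, φ₂ = -0.7068, Δλ = -42.526° = -0.7422 rad.
cos c = sin φ₁ sin φ₂ + cos φ₁ cos φ₂ cos Δλ = (0.6745)(-0.6494) + (0.7383)(0.7605)(0.7370) = -0.02428,
so c = arccos(-0.02428) = 1.59507 rad.
Distance = R·c = 3498 × 1.5951 ≈ 5580 m.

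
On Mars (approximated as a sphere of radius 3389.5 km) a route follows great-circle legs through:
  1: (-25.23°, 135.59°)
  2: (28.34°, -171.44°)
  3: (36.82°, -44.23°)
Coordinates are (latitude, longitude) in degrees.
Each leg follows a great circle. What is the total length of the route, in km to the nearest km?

10178 km

Leg 1→2: central angle 1.2900 rad, distance 4372.4 km.
Leg 2→3: central angle 1.7129 rad, distance 5805.8 km.
Total: 4372.4 + 5805.8 ≈ 10178 km.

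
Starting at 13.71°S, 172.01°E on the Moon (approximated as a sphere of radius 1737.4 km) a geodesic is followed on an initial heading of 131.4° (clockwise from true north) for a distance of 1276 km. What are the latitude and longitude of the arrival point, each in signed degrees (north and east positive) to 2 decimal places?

-37.33°, -148.77°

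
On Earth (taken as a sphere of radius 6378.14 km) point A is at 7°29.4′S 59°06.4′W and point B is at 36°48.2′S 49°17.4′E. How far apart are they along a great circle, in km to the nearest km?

11124 km

In radians: φ₁ = -0.1307, φ₂ = -0.6423, Δλ = 108.397° = 1.8919 rad.
Haversine: a = sin²(Δφ/2) + cos φ₁ cos φ₂ sin²(Δλ/2) = 0.0640 + (0.9915)(0.8007)(0.6578) = 0.58622.
Central angle c = 2·arcsin(√a) = 1.74411 rad.
Distance = R·c = 6378.14 × 1.7441 ≈ 11124 km.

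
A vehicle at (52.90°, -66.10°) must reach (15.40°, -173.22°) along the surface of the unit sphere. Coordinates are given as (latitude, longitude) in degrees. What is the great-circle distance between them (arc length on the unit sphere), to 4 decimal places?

In radians: φ₁ = 0.9233, φ₂ = 0.2688, Δλ = -107.120° = -1.8696 rad.
cos c = sin φ₁ sin φ₂ + cos φ₁ cos φ₂ cos Δλ = (0.7976)(0.2656) + (0.6032)(0.9641)(-0.2944) = 0.04061,
so c = arccos(0.04061) = 1.53018 rad.
On the unit sphere the arc length equals the central angle: 1.5302.

1.5302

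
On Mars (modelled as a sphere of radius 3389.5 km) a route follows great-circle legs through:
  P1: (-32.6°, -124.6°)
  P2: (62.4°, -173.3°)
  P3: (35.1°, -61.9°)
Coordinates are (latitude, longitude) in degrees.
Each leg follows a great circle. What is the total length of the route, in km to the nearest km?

Leg P1→P2: central angle 1.7925 rad, distance 6075.6 km.
Leg P2→P3: central angle 1.1904 rad, distance 4034.9 km.
Total: 6075.6 + 4034.9 ≈ 10111 km.

10111 km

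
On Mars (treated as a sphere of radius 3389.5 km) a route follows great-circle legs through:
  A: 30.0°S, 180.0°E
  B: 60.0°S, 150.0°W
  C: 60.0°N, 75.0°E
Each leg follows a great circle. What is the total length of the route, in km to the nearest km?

11479 km

Leg A→B: central angle 0.6300 rad, distance 2135.5 km.
Leg B→C: central angle 2.7565 rad, distance 9343.3 km.
Total: 2135.5 + 9343.3 ≈ 11479 km.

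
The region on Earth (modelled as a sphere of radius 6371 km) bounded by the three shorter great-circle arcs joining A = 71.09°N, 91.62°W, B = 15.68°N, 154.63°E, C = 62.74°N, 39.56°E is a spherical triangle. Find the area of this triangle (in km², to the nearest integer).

Side lengths (central angles): a = 1.5174, b = 0.7329, c = 1.4404 rad; semiperimeter s = 1.8454.
By l'Huilier's theorem, tan(E/4) = √[tan(s/2) tan((s−a)/2) tan((s−b)/2) tan((s−c)/2)], giving spherical excess E = 0.6619 rad.
Area = E·R² = 0.6619 × (6371)² ≈ 26865911 km².

26865911 km²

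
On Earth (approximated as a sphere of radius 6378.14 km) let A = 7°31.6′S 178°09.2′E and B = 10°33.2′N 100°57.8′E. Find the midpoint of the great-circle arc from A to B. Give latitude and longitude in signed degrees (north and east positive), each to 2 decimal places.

1.94°, 139.75°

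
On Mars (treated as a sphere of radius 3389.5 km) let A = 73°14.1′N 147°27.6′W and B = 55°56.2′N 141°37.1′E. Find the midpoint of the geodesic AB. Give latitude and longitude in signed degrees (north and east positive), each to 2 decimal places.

68.35°, 164.23°

The central angle between A and B is δ = 0.5623 rad.
With f = 0.5, the slerp weights are sin((1−f)δ)/sin δ = 0.5204 and sin(fδ)/sin δ = 0.5204.
Weighted sum of the unit vectors: (0.5204)·(-0.2432,-0.1552,0.9575) + (0.5204)·(-0.4391,0.3478,0.8284) = (-0.3551, 0.1002, 0.9295).
Converting back: φ = atan2(z, √(x²+y²)) = 68.35°, λ = atan2(y, x) = 164.23°.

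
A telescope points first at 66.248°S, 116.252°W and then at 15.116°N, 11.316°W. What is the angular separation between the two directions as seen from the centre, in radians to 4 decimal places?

1.9166 rad

With latitudes φ₁ = -66.248°, φ₂ = 15.116° and longitude difference Δλ = 104.936°:
Haversine: a = sin²(Δφ/2) + cos φ₁ cos φ₂ sin²(Δλ/2) = 0.4249 + (0.4028)(0.9654)(0.6289) = 0.66945.
Central angle c = 2·arcsin(√a) = 1.91655 rad.
So the angular separation is 1.9166 rad.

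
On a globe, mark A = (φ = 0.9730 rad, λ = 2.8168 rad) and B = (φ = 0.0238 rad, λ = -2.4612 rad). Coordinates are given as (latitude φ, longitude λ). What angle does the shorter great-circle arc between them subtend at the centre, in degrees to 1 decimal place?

71.3°

In radians: φ₁ = 0.9730, φ₂ = 0.0238, Δλ = 57.593° = 1.0052 rad.
Haversine: a = sin²(Δφ/2) + cos φ₁ cos φ₂ sin²(Δλ/2) = 0.2088 + (0.5628)(0.9997)(0.2320) = 0.33939.
Central angle c = 2·arcsin(√a) = 1.24378 rad.
So the angular separation is 71.3°.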